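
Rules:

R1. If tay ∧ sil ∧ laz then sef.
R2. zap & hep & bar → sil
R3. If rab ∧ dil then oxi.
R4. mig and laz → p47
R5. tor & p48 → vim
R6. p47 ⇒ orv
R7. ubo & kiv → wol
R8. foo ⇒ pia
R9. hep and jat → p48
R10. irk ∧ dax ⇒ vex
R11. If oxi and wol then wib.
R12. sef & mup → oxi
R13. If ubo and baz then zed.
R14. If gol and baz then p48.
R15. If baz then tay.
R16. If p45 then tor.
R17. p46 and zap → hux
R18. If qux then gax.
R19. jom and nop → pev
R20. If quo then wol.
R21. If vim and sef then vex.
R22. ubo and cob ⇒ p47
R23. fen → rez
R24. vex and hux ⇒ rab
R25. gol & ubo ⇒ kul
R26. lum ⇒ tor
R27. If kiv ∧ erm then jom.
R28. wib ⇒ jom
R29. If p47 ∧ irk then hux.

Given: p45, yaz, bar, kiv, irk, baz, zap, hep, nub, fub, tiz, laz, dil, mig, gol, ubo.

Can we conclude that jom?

sil  (by R2: zap, hep, bar)
p47  (by R4: mig, laz)
wol  (by R7: ubo, kiv)
p48  (by R14: gol, baz)
tay  (by R15: baz)
tor  (by R16: p45)
hux  (by R29: p47, irk)
sef  (by R1: tay, sil, laz)
vim  (by R5: tor, p48)
vex  (by R21: vim, sef)
rab  (by R24: vex, hux)
oxi  (by R3: rab, dil)
wib  (by R11: oxi, wol)
jom  (by R28: wib)

Yes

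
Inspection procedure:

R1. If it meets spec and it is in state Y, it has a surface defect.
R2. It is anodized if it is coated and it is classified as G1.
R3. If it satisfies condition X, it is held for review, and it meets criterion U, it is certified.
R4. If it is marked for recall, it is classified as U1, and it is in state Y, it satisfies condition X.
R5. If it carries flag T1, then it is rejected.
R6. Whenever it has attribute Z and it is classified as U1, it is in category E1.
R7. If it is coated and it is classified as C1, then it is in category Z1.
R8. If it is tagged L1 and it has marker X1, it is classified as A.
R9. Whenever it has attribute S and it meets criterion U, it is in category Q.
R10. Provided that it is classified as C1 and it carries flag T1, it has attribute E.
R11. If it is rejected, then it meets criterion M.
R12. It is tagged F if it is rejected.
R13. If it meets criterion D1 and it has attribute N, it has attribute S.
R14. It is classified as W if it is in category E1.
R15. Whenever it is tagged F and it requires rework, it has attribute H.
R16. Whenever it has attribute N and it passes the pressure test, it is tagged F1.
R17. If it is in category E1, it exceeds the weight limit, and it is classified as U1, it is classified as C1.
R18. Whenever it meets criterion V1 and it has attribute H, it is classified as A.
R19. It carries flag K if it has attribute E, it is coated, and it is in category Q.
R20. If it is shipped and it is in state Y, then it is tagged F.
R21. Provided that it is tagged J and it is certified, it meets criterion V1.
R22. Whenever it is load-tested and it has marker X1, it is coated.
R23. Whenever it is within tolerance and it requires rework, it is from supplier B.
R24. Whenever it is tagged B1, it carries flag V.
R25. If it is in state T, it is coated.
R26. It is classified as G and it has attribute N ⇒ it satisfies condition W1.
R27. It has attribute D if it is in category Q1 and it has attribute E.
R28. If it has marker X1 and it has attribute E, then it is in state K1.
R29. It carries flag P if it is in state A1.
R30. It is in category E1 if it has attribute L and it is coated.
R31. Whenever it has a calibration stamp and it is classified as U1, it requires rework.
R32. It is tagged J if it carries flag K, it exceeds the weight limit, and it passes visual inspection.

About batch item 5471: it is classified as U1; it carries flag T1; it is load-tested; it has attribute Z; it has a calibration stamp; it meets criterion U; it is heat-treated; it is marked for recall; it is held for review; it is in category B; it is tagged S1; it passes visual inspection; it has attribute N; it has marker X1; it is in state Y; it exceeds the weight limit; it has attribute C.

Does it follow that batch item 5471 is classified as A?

Forward chaining from the given facts derives: satisfies condition X, is rejected, is in category E1, meets criterion M, is tagged F, is classified as W, is classified as C1, is coated, requires rework, is certified, is in category Z1, has attribute E, has attribute H, is in state K1.
Rules concluding "it is classified as A": R8 needs "it is tagged L1"; R18 needs "it meets criterion V1" — none of these are established.

No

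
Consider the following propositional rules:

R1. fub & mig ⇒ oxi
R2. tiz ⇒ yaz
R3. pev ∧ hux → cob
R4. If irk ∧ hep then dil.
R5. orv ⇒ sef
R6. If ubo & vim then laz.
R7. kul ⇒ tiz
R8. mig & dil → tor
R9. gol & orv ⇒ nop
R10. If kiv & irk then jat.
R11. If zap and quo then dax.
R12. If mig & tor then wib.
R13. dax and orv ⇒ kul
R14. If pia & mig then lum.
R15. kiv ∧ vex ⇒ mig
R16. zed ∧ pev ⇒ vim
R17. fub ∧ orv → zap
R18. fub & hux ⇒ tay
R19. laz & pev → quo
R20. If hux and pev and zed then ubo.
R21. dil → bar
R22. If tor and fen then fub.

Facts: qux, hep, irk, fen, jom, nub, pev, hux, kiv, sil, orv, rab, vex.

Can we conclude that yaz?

No

Forward chaining from the given facts derives: cob, dil, sef, jat, mig, bar, tor, wib, fub, oxi, zap, tay.
The only rule concluding yaz is R2, which needs tiz; that is never established.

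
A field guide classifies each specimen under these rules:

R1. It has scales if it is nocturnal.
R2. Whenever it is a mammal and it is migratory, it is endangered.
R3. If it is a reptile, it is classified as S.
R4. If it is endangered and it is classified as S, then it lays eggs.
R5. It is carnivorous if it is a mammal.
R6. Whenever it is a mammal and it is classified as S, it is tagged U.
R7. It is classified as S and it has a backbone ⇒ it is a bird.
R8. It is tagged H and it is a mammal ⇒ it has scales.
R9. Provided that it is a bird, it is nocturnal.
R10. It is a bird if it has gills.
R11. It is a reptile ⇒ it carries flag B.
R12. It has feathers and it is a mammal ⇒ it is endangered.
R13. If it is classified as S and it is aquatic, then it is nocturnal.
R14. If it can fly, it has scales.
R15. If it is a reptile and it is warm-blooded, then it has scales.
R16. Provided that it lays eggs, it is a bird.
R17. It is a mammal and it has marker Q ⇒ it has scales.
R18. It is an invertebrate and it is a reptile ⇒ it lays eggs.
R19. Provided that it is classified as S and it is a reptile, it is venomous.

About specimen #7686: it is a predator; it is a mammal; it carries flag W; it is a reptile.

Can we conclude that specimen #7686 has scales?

Forward chaining from the given facts derives: is classified as S, is carnivorous, is tagged U, carries flag B, is venomous.
Rules concluding "it has scales": R1 needs "it is nocturnal"; R8 needs "it is tagged H"; R14 needs "it can fly"; R15 needs "it is warm-blooded"; R17 needs "it has marker Q" — none of these are established.

No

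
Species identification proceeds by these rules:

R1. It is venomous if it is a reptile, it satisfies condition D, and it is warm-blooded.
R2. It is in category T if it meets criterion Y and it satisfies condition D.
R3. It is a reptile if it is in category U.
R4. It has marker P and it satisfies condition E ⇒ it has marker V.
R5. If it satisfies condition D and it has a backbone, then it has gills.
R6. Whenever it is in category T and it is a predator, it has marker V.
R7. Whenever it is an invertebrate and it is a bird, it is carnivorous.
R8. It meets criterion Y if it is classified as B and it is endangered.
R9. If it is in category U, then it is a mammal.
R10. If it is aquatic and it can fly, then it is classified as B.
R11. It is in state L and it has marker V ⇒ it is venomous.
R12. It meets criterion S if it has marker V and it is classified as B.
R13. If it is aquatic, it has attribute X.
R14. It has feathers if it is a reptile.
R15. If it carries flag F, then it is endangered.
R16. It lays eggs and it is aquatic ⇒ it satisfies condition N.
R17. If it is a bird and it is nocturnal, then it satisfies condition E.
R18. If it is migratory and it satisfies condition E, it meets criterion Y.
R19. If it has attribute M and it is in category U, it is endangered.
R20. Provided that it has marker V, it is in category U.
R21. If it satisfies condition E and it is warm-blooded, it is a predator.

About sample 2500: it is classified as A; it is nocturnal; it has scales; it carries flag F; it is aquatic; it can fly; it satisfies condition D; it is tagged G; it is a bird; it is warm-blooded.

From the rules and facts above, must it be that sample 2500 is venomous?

By R10 (it is aquatic, it can fly): it is classified as B.
By R15 (it carries flag F): it is endangered.
By R17 (it is a bird, it is nocturnal): it satisfies condition E.
By R21 (it satisfies condition E, it is warm-blooded): it is a predator.
By R8 (it is classified as B, it is endangered): it meets criterion Y.
By R2 (it meets criterion Y, it satisfies condition D): it is in category T.
By R6 (it is in category T, it is a predator): it has marker V.
By R20 (it has marker V): it is in category U.
By R3 (it is in category U): it is a reptile.
By R1 (it is a reptile, it satisfies condition D, it is warm-blooded): it is venomous.

Yes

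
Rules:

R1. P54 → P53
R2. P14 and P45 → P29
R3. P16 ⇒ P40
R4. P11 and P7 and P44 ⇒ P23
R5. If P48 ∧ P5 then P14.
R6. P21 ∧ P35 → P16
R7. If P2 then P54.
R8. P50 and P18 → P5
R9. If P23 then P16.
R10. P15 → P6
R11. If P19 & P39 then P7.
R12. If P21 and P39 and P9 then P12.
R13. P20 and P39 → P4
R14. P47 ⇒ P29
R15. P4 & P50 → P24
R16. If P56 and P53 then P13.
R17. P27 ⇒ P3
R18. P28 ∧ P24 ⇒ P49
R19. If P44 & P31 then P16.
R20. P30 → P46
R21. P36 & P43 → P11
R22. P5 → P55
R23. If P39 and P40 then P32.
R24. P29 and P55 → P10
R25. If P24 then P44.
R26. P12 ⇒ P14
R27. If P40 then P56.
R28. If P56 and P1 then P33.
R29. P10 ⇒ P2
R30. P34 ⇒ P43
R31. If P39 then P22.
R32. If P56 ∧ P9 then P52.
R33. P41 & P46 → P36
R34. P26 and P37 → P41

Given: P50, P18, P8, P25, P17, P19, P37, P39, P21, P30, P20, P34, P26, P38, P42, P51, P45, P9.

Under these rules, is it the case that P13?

P5  (by R8: P50, P18)
P7  (by R11: P19, P39)
P12  (by R12: P21, P39, P9)
P4  (by R13: P20, P39)
P24  (by R15: P4, P50)
P46  (by R20: P30)
P55  (by R22: P5)
P44  (by R25: P24)
P14  (by R26: P12)
P43  (by R30: P34)
P41  (by R34: P26, P37)
P29  (by R2: P14, P45)
P10  (by R24: P29, P55)
P2  (by R29: P10)
P36  (by R33: P41, P46)
P54  (by R7: P2)
P11  (by R21: P36, P43)
P53  (by R1: P54)
P23  (by R4: P11, P7, P44)
P16  (by R9: P23)
P40  (by R3: P16)
P56  (by R27: P40)
P13  (by R16: P56, P53)

Yes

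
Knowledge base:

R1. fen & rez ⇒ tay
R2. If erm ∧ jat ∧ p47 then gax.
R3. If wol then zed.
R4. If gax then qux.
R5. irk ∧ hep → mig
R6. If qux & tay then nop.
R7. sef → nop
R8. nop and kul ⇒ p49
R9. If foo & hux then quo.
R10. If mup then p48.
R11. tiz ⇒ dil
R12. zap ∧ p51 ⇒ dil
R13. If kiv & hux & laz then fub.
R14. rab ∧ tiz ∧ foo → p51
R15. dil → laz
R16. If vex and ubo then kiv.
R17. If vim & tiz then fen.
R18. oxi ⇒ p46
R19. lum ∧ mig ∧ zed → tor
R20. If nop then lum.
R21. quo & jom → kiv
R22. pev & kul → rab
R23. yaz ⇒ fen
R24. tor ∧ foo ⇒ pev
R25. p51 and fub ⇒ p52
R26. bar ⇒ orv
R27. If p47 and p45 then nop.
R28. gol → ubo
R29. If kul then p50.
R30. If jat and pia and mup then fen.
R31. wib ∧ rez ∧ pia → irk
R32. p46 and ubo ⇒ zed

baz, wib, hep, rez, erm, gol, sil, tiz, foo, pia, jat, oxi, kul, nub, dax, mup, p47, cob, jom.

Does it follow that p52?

Forward chaining from the given facts derives: gax, qux, p48, dil, laz, p46, ubo, p50, fen, irk, zed, tay, mig, nop, p49, lum, tor, pev, rab, p51.
The only rule concluding p52 is R25, which needs fub; that is never established.

No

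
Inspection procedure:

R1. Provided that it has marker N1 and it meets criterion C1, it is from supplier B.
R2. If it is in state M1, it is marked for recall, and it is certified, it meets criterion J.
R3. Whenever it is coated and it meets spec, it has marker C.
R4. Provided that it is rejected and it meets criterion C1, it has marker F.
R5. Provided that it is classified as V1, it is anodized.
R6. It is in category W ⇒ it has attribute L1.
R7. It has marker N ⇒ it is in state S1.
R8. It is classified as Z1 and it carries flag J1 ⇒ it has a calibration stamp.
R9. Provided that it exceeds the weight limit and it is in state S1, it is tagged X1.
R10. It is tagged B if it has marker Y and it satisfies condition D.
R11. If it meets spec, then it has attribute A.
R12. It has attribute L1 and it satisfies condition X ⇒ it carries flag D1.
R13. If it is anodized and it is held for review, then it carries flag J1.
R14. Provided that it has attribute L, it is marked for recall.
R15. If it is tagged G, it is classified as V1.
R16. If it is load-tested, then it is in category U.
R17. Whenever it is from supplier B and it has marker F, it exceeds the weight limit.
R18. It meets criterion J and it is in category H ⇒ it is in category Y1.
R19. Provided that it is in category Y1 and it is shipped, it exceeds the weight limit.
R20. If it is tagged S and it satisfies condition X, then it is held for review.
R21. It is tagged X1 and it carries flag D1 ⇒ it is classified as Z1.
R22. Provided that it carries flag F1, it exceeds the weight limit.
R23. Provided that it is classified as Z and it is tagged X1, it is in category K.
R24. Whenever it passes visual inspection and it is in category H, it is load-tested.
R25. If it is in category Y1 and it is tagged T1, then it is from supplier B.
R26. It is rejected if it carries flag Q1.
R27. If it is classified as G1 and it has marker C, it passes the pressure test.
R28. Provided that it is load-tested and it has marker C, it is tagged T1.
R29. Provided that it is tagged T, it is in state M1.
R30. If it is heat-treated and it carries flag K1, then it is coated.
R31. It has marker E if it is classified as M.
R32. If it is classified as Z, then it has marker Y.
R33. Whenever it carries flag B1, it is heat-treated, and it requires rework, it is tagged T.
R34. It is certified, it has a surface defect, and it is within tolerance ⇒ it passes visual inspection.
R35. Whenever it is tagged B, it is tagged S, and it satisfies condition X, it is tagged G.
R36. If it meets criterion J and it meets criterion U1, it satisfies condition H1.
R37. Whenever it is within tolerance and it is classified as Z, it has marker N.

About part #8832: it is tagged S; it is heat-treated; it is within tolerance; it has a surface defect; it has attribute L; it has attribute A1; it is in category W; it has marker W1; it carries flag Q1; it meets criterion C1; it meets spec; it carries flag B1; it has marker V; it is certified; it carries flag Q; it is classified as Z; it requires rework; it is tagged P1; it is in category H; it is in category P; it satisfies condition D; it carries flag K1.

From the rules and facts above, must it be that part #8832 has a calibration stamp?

No

Forward chaining from the given facts derives: has attribute L1, has attribute A, is marked for recall, is rejected, is coated, has marker Y, is tagged T, passes visual inspection, has marker N, has marker C, has marker F, is in state S1, is tagged B, is load-tested, is tagged T1, is in state M1, meets criterion J, is in category U, is in category Y1, is from supplier B, exceeds the weight limit, is tagged X1, is in category K.
The only rule concluding "it has a calibration stamp" is R8, which needs "it is classified as Z1"; that is never established.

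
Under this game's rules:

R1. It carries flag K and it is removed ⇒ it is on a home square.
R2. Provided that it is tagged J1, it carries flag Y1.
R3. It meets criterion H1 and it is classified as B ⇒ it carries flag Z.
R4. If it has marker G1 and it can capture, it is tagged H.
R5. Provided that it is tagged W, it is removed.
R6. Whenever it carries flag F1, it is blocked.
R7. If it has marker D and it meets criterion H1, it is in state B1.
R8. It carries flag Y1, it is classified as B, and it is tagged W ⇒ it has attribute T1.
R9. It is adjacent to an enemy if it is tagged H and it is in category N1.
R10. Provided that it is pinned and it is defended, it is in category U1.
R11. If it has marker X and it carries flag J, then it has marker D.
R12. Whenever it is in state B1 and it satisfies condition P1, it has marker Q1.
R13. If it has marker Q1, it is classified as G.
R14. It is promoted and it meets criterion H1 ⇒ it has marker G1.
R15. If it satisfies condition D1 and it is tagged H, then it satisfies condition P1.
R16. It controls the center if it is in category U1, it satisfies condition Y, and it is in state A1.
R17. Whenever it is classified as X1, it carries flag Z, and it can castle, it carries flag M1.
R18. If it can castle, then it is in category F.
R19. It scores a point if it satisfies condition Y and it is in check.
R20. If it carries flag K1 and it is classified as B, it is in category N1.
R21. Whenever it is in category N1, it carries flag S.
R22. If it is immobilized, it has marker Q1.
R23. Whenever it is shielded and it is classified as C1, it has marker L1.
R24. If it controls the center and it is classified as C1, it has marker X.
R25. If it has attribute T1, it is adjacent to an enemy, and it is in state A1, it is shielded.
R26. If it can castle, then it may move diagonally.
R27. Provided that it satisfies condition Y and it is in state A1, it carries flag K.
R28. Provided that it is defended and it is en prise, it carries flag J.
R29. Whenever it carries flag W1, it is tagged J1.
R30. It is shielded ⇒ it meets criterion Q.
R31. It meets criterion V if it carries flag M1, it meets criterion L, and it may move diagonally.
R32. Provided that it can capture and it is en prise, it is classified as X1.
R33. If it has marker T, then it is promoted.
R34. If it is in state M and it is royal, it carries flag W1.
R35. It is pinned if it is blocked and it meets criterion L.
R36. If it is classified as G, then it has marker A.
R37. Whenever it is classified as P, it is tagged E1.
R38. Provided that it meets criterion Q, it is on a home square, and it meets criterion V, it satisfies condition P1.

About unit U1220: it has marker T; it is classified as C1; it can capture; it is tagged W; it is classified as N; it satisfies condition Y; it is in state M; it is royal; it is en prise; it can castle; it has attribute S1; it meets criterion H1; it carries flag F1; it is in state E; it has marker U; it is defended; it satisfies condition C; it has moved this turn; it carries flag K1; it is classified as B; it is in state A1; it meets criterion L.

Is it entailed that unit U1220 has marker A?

Yes

By R3 (it meets criterion H1, it is classified as B): it carries flag Z.
By R5 (it is tagged W): it is removed.
By R6 (it carries flag F1): it is blocked.
By R20 (it carries flag K1, it is classified as B): it is in category N1.
By R26 (it can castle): it may move diagonally.
By R27 (it satisfies condition Y, it is in state A1): it carries flag K.
By R28 (it is defended, it is en prise): it carries flag J.
By R32 (it can capture, it is en prise): it is classified as X1.
By R33 (it has marker T): it is promoted.
By R34 (it is in state M, it is royal): it carries flag W1.
By R35 (it is blocked, it meets criterion L): it is pinned.
By R1 (it carries flag K, it is removed): it is on a home square.
By R10 (it is pinned, it is defended): it is in category U1.
By R14 (it is promoted, it meets criterion H1): it has marker G1.
By R16 (it is in category U1, it satisfies condition Y, it is in state A1): it controls the center.
By R17 (it is classified as X1, it carries flag Z, it can castle): it carries flag M1.
By R24 (it controls the center, it is classified as C1): it has marker X.
By R29 (it carries flag W1): it is tagged J1.
By R31 (it carries flag M1, it meets criterion L, it may move diagonally): it meets criterion V.
By R2 (it is tagged J1): it carries flag Y1.
By R4 (it has marker G1, it can capture): it is tagged H.
By R8 (it carries flag Y1, it is classified as B, it is tagged W): it has attribute T1.
By R9 (it is tagged H, it is in category N1): it is adjacent to an enemy.
By R11 (it has marker X, it carries flag J): it has marker D.
By R25 (it has attribute T1, it is adjacent to an enemy, it is in state A1): it is shielded.
By R30 (it is shielded): it meets criterion Q.
By R38 (it meets criterion Q, it is on a home square, it meets criterion V): it satisfies condition P1.
By R7 (it has marker D, it meets criterion H1): it is in state B1.
By R12 (it is in state B1, it satisfies condition P1): it has marker Q1.
By R13 (it has marker Q1): it is classified as G.
By R36 (it is classified as G): it has marker A.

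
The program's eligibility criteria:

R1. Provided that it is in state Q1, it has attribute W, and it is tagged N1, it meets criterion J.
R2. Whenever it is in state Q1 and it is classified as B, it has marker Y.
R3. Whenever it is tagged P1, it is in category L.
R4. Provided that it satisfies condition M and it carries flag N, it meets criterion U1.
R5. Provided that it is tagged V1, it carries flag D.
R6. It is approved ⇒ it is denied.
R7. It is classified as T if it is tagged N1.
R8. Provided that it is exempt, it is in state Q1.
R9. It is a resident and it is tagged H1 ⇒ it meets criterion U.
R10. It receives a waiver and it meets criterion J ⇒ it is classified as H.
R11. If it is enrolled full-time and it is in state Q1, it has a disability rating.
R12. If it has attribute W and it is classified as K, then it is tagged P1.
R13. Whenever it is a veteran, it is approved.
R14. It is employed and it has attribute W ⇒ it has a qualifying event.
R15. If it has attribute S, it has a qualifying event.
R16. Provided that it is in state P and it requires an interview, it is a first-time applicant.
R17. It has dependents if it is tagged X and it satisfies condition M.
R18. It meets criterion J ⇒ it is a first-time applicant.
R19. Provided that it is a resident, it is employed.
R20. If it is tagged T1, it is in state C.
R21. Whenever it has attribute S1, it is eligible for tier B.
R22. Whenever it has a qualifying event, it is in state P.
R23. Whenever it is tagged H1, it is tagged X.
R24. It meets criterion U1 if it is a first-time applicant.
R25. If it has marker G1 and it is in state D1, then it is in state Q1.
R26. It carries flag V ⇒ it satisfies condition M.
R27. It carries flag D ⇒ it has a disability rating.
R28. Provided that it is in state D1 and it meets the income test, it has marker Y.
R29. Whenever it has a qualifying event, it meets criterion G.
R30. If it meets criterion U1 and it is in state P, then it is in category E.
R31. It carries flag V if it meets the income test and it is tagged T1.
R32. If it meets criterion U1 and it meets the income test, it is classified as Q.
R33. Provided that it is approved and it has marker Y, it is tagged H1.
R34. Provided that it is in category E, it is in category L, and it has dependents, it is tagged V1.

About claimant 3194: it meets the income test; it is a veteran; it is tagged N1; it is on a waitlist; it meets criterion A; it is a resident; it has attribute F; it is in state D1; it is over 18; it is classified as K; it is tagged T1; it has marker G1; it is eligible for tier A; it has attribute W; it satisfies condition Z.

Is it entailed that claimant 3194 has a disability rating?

By R12 (it has attribute W, it is classified as K): it is tagged P1.
By R13 (it is a veteran): it is approved.
By R19 (it is a resident): it is employed.
By R25 (it has marker G1, it is in state D1): it is in state Q1.
By R28 (it is in state D1, it meets the income test): it has marker Y.
By R31 (it meets the income test, it is tagged T1): it carries flag V.
By R33 (it is approved, it has marker Y): it is tagged H1.
By R1 (it is in state Q1, it has attribute W, it is tagged N1): it meets criterion J.
By R3 (it is tagged P1): it is in category L.
By R14 (it is employed, it has attribute W): it has a qualifying event.
By R18 (it meets criterion J): it is a first-time applicant.
By R22 (it has a qualifying event): it is in state P.
By R23 (it is tagged H1): it is tagged X.
By R24 (it is a first-time applicant): it meets criterion U1.
By R26 (it carries flag V): it satisfies condition M.
By R30 (it meets criterion U1, it is in state P): it is in category E.
By R17 (it is tagged X, it satisfies condition M): it has dependents.
By R34 (it is in category E, it is in category L, it has dependents): it is tagged V1.
By R5 (it is tagged V1): it carries flag D.
By R27 (it carries flag D): it has a disability rating.

Yes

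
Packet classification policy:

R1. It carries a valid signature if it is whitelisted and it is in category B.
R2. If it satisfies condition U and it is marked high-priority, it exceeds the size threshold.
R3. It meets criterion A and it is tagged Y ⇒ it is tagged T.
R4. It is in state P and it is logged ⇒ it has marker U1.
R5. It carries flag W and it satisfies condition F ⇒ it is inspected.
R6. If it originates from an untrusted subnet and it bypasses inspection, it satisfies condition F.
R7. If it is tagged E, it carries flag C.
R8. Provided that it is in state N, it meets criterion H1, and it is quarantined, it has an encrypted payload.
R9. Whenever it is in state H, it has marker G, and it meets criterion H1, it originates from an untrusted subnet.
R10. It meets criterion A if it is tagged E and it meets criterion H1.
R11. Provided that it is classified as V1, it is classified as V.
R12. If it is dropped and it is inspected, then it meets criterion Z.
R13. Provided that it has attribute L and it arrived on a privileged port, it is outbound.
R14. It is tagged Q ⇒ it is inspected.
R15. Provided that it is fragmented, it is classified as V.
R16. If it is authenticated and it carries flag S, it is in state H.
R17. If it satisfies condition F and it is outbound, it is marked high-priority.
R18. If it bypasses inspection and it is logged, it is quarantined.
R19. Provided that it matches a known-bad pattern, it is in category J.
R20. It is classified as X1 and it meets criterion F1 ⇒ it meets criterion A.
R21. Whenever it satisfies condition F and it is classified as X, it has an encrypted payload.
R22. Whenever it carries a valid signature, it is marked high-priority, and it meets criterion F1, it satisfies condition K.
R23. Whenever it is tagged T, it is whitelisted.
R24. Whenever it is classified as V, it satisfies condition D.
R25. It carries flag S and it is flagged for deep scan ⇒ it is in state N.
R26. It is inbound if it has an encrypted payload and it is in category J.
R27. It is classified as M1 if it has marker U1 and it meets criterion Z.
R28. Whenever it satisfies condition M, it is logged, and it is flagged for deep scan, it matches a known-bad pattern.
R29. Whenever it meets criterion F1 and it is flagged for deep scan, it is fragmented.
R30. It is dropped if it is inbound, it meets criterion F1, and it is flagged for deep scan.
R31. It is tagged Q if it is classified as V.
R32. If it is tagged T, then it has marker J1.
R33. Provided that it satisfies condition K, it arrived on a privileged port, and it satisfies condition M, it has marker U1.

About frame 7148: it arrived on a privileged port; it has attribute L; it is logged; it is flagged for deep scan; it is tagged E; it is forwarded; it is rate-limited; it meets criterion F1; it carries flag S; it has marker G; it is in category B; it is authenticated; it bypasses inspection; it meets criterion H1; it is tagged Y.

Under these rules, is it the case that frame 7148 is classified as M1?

No

Forward chaining from the given facts derives: carries flag C, meets criterion A, is outbound, is in state H, is quarantined, is in state N, is fragmented, is tagged T, has an encrypted payload, originates from an untrusted subnet, is classified as V, is whitelisted, satisfies condition D, is tagged Q, has marker J1, carries a valid signature, satisfies condition F, is inspected, is marked high-priority, satisfies condition K.
The only rule concluding "it is classified as M1" is R27, which needs "it has marker U1"; that is never established.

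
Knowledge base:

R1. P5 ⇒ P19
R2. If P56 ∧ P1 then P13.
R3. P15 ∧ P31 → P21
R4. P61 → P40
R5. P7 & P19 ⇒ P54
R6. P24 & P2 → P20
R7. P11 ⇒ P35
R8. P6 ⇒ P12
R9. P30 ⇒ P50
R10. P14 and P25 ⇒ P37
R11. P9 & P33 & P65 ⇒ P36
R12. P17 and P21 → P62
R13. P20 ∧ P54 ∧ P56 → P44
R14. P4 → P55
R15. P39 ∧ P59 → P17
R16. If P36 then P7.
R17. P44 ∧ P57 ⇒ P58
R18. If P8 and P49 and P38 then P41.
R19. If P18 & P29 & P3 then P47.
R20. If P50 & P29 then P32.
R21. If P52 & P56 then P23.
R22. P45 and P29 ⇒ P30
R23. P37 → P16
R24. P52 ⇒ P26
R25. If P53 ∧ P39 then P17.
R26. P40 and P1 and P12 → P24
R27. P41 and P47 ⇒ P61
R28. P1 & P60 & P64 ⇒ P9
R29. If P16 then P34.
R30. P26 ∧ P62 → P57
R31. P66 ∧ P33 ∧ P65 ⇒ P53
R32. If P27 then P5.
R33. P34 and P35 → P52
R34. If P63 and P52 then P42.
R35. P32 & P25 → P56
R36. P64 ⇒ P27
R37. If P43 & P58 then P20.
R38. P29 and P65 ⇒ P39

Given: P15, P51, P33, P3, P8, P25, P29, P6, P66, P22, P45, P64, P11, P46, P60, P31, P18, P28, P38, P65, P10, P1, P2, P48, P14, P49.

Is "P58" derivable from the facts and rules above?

P21  (by R3: P15, P31)
P35  (by R7: P11)
P12  (by R8: P6)
P37  (by R10: P14, P25)
P41  (by R18: P8, P49, P38)
P47  (by R19: P18, P29, P3)
P30  (by R22: P45, P29)
P16  (by R23: P37)
P61  (by R27: P41, P47)
P9  (by R28: P1, P60, P64)
P34  (by R29: P16)
P53  (by R31: P66, P33, P65)
P52  (by R33: P34, P35)
P27  (by R36: P64)
P39  (by R38: P29, P65)
P40  (by R4: P61)
P50  (by R9: P30)
P36  (by R11: P9, P33, P65)
P7  (by R16: P36)
P32  (by R20: P50, P29)
P26  (by R24: P52)
P17  (by R25: P53, P39)
P24  (by R26: P40, P1, P12)
P5  (by R32: P27)
P56  (by R35: P32, P25)
P19  (by R1: P5)
P54  (by R5: P7, P19)
P20  (by R6: P24, P2)
P62  (by R12: P17, P21)
P44  (by R13: P20, P54, P56)
P57  (by R30: P26, P62)
P58  (by R17: P44, P57)

Yes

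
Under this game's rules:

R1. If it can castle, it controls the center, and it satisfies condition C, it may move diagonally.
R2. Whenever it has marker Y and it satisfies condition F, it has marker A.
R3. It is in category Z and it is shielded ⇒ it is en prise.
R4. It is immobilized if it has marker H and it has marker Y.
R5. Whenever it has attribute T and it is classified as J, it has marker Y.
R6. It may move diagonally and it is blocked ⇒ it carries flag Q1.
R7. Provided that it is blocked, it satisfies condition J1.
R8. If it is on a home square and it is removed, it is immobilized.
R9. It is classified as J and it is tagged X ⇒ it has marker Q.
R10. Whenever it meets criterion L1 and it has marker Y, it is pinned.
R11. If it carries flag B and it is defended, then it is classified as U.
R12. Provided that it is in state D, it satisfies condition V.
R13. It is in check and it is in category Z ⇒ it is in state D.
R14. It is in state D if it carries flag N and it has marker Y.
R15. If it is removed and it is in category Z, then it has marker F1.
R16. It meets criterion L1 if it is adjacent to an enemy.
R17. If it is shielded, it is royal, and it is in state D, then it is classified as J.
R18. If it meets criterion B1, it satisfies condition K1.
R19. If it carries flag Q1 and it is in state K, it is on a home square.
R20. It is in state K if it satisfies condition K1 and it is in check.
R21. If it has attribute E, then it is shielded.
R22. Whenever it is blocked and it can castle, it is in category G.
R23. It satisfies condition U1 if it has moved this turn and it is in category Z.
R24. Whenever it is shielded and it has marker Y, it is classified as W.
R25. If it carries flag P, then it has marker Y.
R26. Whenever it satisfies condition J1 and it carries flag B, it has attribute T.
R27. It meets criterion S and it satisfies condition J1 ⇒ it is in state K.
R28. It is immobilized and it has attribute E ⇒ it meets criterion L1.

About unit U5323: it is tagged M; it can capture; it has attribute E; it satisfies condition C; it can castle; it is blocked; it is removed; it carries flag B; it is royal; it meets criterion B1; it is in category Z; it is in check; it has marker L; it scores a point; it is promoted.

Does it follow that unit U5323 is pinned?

No

Forward chaining from the given facts derives: satisfies condition J1, is in state D, has marker F1, satisfies condition K1, is in state K, is shielded, is in category G, has attribute T, is en prise, satisfies condition V, is classified as J, has marker Y, is classified as W.
The only rule concluding "it is pinned" is R10, which needs "it meets criterion L1"; that is never established.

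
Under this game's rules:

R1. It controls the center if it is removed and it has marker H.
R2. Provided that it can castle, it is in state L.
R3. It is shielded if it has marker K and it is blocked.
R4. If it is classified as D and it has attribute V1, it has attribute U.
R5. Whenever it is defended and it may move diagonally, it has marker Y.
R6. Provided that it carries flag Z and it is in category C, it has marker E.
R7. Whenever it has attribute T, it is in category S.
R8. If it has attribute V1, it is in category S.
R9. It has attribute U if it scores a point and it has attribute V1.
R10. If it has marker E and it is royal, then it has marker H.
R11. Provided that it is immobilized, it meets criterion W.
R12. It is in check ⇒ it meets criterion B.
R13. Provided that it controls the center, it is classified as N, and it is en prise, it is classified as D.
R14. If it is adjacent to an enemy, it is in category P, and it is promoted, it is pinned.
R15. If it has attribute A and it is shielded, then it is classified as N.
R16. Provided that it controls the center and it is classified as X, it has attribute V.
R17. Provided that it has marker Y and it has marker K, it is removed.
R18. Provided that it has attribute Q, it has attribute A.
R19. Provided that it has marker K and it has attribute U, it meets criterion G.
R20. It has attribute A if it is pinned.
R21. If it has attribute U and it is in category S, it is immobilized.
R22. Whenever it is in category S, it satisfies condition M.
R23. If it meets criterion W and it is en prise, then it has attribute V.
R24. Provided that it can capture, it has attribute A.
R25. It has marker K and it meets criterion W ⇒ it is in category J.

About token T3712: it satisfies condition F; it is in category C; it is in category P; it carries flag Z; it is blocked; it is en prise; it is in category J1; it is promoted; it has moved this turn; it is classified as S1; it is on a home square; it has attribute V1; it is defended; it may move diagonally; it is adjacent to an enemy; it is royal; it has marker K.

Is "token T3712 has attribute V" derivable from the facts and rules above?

Yes

By R3 (it has marker K, it is blocked): it is shielded.
By R5 (it is defended, it may move diagonally): it has marker Y.
By R6 (it carries flag Z, it is in category C): it has marker E.
By R8 (it has attribute V1): it is in category S.
By R10 (it has marker E, it is royal): it has marker H.
By R14 (it is adjacent to an enemy, it is in category P, it is promoted): it is pinned.
By R17 (it has marker Y, it has marker K): it is removed.
By R20 (it is pinned): it has attribute A.
By R1 (it is removed, it has marker H): it controls the center.
By R15 (it has attribute A, it is shielded): it is classified as N.
By R13 (it controls the center, it is classified as N, it is en prise): it is classified as D.
By R4 (it is classified as D, it has attribute V1): it has attribute U.
By R21 (it has attribute U, it is in category S): it is immobilized.
By R11 (it is immobilized): it meets criterion W.
By R23 (it meets criterion W, it is en prise): it has attribute V.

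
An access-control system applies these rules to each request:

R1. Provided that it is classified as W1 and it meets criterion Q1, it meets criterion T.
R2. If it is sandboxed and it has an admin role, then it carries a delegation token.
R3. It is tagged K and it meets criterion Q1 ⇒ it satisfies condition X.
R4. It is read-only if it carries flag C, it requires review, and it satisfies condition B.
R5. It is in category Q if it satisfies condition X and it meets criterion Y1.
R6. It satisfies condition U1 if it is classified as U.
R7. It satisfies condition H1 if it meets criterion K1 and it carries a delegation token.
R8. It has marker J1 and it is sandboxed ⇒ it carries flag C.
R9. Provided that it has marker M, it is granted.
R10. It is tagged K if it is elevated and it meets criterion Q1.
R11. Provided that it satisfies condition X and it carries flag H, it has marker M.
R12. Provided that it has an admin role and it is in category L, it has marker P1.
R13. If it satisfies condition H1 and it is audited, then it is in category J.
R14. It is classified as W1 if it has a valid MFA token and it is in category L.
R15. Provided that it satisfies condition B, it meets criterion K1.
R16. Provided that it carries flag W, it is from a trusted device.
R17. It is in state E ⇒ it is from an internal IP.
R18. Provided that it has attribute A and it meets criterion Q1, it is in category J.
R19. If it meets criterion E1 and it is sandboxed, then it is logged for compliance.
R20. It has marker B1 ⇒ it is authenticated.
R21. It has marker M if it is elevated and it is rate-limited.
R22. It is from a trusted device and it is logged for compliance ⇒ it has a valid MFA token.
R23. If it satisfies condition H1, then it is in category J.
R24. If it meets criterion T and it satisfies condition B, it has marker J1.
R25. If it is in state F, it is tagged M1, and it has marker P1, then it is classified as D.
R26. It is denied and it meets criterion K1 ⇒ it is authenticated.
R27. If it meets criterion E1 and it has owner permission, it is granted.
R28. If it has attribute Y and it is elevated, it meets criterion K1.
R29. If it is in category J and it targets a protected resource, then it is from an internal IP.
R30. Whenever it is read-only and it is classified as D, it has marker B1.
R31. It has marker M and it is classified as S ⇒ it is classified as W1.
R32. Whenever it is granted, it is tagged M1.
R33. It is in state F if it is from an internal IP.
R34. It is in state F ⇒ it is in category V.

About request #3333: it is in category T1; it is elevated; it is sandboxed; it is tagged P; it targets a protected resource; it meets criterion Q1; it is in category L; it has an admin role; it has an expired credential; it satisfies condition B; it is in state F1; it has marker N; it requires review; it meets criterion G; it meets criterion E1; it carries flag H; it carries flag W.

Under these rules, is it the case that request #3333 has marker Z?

Forward chaining from the given facts derives: carries a delegation token, is tagged K, has marker P1, meets criterion K1, is from a trusted device, is logged for compliance, has a valid MFA token, satisfies condition X, satisfies condition H1, has marker M, is classified as W1, is in category J, is from an internal IP, is in state F, is in category V, meets criterion T, is granted, has marker J1, is tagged M1, carries flag C, is classified as D, is read-only, has marker B1, is authenticated.
No rule has "it has marker Z" as its conclusion, and it is not among the given facts.

No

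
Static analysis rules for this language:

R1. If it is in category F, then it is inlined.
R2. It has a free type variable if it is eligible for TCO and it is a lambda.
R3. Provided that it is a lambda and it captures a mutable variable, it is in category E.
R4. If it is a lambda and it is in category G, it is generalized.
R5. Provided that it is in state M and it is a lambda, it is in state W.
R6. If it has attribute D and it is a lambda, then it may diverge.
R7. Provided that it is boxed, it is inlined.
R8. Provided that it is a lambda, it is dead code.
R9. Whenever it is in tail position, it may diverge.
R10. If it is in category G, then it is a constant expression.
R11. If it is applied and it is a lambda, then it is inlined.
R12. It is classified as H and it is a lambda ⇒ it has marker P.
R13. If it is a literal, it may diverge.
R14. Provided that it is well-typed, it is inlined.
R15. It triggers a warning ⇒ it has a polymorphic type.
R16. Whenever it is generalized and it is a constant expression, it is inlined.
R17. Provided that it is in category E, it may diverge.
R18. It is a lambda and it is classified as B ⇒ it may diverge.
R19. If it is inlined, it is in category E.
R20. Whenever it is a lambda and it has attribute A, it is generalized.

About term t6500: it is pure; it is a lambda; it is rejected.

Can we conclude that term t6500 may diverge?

Forward chaining from the given facts derives: is dead code.
Rules concluding "it may diverge": R6 needs "it has attribute D"; R9 needs "it is in tail position"; R13 needs "it is a literal"; R17 needs "it is in category E"; R18 needs "it is classified as B" — none of these are established.

No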